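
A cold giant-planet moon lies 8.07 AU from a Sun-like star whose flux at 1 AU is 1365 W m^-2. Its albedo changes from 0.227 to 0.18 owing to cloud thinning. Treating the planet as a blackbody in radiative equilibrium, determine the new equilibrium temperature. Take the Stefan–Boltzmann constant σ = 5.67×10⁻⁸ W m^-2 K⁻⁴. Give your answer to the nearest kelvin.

93 K

Flux at the orbit: S = 1365/(8.07)² = 20.96 W m^-2.
New equilibrium: T₂ = [(1−0.18)·20.96/(4σ)]^(1/4) = 93.30 K.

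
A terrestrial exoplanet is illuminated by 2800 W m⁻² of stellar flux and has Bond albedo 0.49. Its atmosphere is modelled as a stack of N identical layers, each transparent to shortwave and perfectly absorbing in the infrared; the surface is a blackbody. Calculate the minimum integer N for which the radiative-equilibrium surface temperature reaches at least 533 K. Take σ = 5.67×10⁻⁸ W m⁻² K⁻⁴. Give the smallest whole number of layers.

12

Top-of-atmosphere balance: σT_e⁴ = S(1−α)/4 = 357.0 W m⁻² → T_e = 281.7 K.
T_s = (N+1)^(1/4)·T_e ≥ 533 K requires N+1 ≥ (T_s/T_e)⁴ = (533/281.7)⁴ = 12.818.
So N ≥ 11.818; the smallest integer is N = 12.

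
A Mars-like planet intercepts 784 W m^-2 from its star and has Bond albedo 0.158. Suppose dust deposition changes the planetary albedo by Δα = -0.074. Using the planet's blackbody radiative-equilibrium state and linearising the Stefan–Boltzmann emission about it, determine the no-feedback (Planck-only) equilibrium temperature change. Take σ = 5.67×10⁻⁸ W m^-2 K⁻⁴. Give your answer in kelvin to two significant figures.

5.1 K

Reference equilibrium: T_e = [S(1−α)/(4σ)]^(1/4) = 232.3 K.
ΔF = −(S/4)Δα = −(784.0/4)×(-0.074) = 14.50 W m^-2.
The Planck feedback parameter is 4σT_e³ = 2.842 W m^-2/K.
Hence the no-feedback warming is ΔF/(4σT_e³) = 5.10 K.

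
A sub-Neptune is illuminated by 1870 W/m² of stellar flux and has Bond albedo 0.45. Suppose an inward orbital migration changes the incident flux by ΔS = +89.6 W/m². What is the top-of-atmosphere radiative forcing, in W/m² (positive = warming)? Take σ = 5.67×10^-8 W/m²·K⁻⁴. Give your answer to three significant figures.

Only a fraction (1−α) is absorbed and it's spread over 4πR², so ΔF = (1−α)ΔS/4 = 12.32 W/m².

12.3 W/m²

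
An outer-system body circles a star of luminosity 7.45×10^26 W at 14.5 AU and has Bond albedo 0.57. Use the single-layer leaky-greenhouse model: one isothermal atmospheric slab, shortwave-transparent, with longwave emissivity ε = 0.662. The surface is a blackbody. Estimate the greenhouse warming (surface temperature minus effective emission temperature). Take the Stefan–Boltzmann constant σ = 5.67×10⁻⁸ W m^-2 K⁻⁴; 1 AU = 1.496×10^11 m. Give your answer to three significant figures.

Orbital distance: d = 14.5 AU = 2.169×10^12 m.
Spreading L over a sphere of radius d: S = 7.45×10^26/(4π·2.17×10^12²) = 12.60 W m^-2.
The planet radiates to space at T_e = [S(1−α)/(4σ)]^(1/4) = 69.91 K.
The surface balance (absorbed SW + ε·downward IR = σT_s⁴) with T_a⁴ = T_s⁴/2 reduces to T_s = T_e·[2/(2−ε)]^¼ = 77.30 K.
Greenhouse warming: T_s − T_e = 7.391 K.

7.39 kelvin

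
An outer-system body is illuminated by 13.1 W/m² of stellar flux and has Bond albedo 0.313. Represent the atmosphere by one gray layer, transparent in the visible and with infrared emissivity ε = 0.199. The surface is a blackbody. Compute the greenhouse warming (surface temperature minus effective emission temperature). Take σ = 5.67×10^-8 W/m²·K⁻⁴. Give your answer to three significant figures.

2.11 K

Effective emission temperature (TOA balance): σT_e⁴ = S(1−α)/4 = 2.250 W/m² → T_e = 79.37 K.
The surface balance (absorbed SW + ε·downward IR = σT_s⁴) with T_a⁴ = T_s⁴/2 reduces to T_s = T_e·[2/(2−ε)]^¼ = 81.48 K.
T_s − T_e = 81.48 − 79.37 = 2.107 K.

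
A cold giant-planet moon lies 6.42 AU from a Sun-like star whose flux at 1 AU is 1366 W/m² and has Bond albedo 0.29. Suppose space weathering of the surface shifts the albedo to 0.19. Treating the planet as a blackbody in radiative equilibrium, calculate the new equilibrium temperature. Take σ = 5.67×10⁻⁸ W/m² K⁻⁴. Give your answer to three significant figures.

Flux at the orbit: S = 1366/(6.42)² = 33.14 W/m².
New equilibrium: T₂ = [(1−0.19)·33.14/(4σ)]^(1/4) = 104.3 K.

104 kelvin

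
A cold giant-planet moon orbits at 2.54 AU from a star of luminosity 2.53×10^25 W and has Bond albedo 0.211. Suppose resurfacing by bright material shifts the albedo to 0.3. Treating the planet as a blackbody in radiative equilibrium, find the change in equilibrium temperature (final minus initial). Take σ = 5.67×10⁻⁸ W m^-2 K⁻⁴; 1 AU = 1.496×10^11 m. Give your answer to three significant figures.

-2.46 kelvin

d = 2.54 × 1.496×10^11 m = 3.800×10^11 m.
Spreading L over a sphere of radius d: S = 2.53×10^25/(4π·3.80×10^11²) = 13.94 W m^-2.
With α = 0.211, T₁ = 83.46 K.
Final:   T₂ = [S(1−0.3)/(4σ)]^(1/4) = 81.00 K.
ΔT = T₂ − T₁ = -2.460 K.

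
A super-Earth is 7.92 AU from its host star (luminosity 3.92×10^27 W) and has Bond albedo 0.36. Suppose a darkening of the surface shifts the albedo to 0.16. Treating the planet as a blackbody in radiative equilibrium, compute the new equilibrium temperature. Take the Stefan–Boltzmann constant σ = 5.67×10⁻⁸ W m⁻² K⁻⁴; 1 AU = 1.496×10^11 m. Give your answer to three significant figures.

169 K

Orbital distance: d = 7.92 AU = 1.185×10^12 m.
Flux at the orbit: S = L/(4πd²) = 3.92×10^27/(4π·(1.18×10^12)²) = 222.2 W m⁻².
With the new albedo, S(1−α₂)/4 = 46.66 W m⁻², so T₂ = 169.4 K.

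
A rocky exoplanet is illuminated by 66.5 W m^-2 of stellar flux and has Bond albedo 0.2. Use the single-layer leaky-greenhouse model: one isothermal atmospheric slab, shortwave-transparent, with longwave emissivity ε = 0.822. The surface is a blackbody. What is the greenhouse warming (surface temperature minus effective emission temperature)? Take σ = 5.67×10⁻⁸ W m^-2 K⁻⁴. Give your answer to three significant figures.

17.5 K

At the top of the atmosphere, σT_e⁴ = S(1−α)/4 = 13.30 W m^-2, giving T_e = 123.8 K.
For a single slab of emissivity ε, T_s⁴ = 2T_e⁴/(2−ε); thus T_s = 123.8·(1.698)^(1/4) = 141.3 K.
The atmosphere warms the surface by 17.51 K.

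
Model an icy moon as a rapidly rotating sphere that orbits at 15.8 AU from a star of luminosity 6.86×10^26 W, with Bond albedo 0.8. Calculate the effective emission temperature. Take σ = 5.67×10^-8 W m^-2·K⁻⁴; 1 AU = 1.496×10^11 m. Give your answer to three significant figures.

d = 15.8 × 1.496×10^11 m = 2.364×10^12 m.
Flux at the orbit: S = L/(4πd²) = 6.86×10^26/(4π·(2.36×10^12)²) = 9.771 W m^-2.
Absorbed flux (global mean): S(1−α)/4 = 9.771·0.2/4 = 0.4885 W m^-2.
Balancing against σT⁴: T = (0.4885/5.67×10⁻⁸)^(1/4) = 54.18 K.

54.2 kelvin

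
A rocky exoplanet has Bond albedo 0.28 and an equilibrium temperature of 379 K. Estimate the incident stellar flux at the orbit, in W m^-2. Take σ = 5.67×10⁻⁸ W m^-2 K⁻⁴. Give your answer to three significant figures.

From S(1−α)/4 = σT⁴: S = 4σT⁴/(1−α).
The emitted flux is σT⁴ = 1170 W m^-2.
So S = 4×1170/(1−0.28) = 6499 W m^-2.

6500 W m^-2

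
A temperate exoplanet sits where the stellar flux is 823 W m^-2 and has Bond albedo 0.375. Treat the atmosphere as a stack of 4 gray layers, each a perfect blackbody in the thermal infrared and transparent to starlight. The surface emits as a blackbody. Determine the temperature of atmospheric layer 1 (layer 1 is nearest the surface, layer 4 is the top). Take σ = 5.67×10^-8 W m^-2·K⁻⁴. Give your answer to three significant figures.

309 K

Top-of-atmosphere balance: σT_e⁴ = S(1−α)/4 = 128.6 W m^-2 → T_e = 218.2 K.
Each opaque layer satisfies 2T_j⁴ = T_{j−1}⁴ + T_{j+1}⁴, giving T_k⁴ = (N+1−k)T_e⁴.
With k = 1: T_1 = (4+1−1)^¼·218.2 K = 308.6 K.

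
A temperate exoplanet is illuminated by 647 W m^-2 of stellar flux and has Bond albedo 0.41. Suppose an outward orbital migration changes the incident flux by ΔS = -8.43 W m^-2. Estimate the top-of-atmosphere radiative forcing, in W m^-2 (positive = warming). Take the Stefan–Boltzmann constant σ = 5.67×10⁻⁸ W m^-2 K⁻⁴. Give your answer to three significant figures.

ΔF = Δ[S(1−α)]/4 = (1−0.41)·-8.43/4 = -1.243 W m^-2.

-1.24 W m^-2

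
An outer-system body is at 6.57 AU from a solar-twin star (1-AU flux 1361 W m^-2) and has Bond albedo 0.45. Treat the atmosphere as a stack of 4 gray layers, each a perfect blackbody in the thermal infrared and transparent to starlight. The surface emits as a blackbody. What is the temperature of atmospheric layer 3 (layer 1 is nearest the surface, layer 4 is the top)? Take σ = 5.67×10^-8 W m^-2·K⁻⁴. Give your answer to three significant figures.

Flux at the orbit: S = 1361/(6.57)² = 31.53 W m^-2.
OLR = S(1−α)/4 = 4.335 W m^-2; the top layer radiates at T_e = 93.51 K.
The net upward flux σT_e⁴ is constant between every pair of levels, so T_k⁴ = (N+1−k)T_e⁴.
T_3 = (2)^(1/4)·93.51 = 111.2 K.

111 K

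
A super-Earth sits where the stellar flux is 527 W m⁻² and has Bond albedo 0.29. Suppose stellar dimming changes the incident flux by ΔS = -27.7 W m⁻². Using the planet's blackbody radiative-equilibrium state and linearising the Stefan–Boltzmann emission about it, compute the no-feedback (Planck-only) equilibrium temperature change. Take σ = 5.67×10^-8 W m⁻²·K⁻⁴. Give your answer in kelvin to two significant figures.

-2.6 K

Unperturbed T_e = [527.0·(1−0.29)/(4σ)]^¼ = 201.5 K.
Only a fraction (1−α) is absorbed and it's spread over 4πR², so ΔF = (1−α)ΔS/4 = -4.917 W m⁻².
Planck response: λ_P = 4σT_e³ = 4·5.67×10⁻⁸·(201.5)³ = 1.857 W m⁻²/K.
So ΔT₀ = -4.917/1.857 = -2.65 K.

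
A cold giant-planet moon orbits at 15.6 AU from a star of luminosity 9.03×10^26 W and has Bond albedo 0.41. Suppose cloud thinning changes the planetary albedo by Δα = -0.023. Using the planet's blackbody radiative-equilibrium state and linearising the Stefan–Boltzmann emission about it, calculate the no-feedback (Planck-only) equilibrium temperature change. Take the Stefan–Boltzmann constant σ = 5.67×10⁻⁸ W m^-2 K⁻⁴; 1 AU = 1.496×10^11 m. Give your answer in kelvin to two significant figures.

Orbital distance: d = 15.6 AU = 2.334×10^12 m.
S = L/(4πd²) = 13.19 W m^-2.
Reference equilibrium: T_e = [S(1−α)/(4σ)]^(1/4) = 76.54 K.
The change in absorbed flux is Δ[S(1−α)/4] = −SΔα/4 = 0.07586 W m^-2.
The Planck feedback parameter is 4σT_e³ = 0.1017 W m^-2/K.
So ΔT₀ = 0.07586/0.1017 = 0.746 K.

0.75 kelvin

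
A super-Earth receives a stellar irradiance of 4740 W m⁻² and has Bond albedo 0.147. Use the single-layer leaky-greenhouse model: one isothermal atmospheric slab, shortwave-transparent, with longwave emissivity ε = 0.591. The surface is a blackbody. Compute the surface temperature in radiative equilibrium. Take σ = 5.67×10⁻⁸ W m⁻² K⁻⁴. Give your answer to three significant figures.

At the top of the atmosphere, σT_e⁴ = S(1−α)/4 = 1011 W m⁻², giving T_e = 365.4 K.
The surface balance (absorbed SW + ε·downward IR = σT_s⁴) with T_a⁴ = T_s⁴/2 reduces to T_s = T_e·[2/(2−ε)]^¼ = 398.8 K.

399 K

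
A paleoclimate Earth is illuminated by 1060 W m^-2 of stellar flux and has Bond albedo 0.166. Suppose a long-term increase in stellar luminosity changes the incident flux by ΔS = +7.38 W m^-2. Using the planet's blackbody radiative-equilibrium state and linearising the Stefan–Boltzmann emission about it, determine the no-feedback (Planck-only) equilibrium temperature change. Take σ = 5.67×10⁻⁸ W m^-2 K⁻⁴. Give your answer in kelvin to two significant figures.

0.43 kelvin

Reference equilibrium: T_e = [S(1−α)/(4σ)]^(1/4) = 249.9 K.
ΔF = Δ[S(1−α)]/4 = (1−0.166)·+7.38/4 = 1.539 W m^-2.
Linearising σT⁴ gives d(σT⁴)/dT = 4σT_e³ = 3.538 W m^-2 per K.
Hence the no-feedback warming is ΔF/(4σT_e³) = 0.435 K.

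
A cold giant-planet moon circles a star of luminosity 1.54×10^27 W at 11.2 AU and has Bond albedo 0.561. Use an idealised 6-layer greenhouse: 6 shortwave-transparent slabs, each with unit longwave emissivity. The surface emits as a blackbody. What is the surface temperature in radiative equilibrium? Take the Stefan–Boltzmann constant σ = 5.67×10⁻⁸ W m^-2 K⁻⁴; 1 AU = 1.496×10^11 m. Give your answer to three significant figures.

Orbital distance: d = 11.2 AU = 1.676×10^12 m.
Spreading L over a sphere of radius d: S = 1.54×10^27/(4π·1.68×10^12²) = 43.65 W m^-2.
Top-of-atmosphere balance: σT_e⁴ = S(1−α)/4 = 4.791 W m^-2 → T_e = 95.88 K.
With N = 6 opaque layers, T_s = (N+1)^(1/4)·T_e = 7^(1/4)·95.88 = 155.9 K.

156 kelvin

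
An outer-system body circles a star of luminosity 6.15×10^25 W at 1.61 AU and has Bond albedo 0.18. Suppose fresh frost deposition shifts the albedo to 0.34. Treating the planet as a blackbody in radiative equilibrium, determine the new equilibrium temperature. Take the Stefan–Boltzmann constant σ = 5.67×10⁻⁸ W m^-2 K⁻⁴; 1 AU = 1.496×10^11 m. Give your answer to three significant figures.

d = 1.61 × 1.496×10^11 m = 2.409×10^11 m.
S = L/(4πd²) = 84.36 W m^-2.
With the new albedo, S(1−α₂)/4 = 13.92 W m^-2, so T₂ = 125.2 K.

125 K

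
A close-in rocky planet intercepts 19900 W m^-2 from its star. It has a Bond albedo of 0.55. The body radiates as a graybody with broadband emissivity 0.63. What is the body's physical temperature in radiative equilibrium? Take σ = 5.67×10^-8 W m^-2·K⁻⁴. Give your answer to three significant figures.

500 K

Absorbed flux (global mean): S(1−α)/4 = 19900·0.45/4 = 2239 W m^-2.
Equating to εσT⁴ with ε = 0.63: T = (2239/0.63σ)^(1/4) = 500.3 K.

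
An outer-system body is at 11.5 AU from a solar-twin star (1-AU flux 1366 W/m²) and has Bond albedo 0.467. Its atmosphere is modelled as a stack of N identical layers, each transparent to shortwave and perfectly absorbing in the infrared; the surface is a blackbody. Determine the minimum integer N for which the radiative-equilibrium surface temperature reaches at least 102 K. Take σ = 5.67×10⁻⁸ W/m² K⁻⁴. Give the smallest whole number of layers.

4

By the inverse-square law, S = 1366/11.5² = 10.33 W/m².
OLR = S(1−α)/4 = 1.376 W/m²; the top layer radiates at T_e = 70.19 K.
T_s = (N+1)^(1/4)·T_e ≥ 102 K requires N+1 ≥ (T_s/T_e)⁴ = (102/70.19)⁴ = 4.459.
Rounding up, N = 4.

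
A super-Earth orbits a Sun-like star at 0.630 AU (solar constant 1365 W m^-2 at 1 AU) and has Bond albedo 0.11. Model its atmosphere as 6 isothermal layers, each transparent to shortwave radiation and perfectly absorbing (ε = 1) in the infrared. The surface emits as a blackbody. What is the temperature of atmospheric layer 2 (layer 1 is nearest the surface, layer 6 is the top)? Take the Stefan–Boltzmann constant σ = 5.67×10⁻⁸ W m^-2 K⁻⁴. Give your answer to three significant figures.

By the inverse-square law, S = 1365/0.630² = 3439 W m^-2.
The effective emission temperature is T_e = [S(1−α)/(4σ)]^¼ = 340.8 K.
The net upward flux σT_e⁴ is constant between every pair of levels, so T_k⁴ = (N+1−k)T_e⁴.
With k = 2: T_2 = (6+1−2)^¼·340.8 K = 509.7 K.

510 K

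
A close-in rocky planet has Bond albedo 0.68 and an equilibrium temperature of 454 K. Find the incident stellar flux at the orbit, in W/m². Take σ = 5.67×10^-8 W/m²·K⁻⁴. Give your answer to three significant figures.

Invert the energy balance for S: S = 4σT⁴/(1−α).
The emitted flux is σT⁴ = 2409 W/m².
So S = 4×2409/(1−0.68) = 30110 W/m².

30100 W/m²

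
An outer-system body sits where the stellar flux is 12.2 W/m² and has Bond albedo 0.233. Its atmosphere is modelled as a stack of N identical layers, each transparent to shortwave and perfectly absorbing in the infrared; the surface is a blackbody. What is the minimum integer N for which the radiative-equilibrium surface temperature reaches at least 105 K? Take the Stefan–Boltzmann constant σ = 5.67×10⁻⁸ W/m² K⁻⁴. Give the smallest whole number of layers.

The effective emission temperature is T_e = [S(1−α)/(4σ)]^¼ = 80.15 K.
Need (N+1)T_e⁴ ≥ T_s⁴, i.e. N+1 ≥ (105/80.15)⁴ = 2.946.
The minimum whole number is N = 2.

2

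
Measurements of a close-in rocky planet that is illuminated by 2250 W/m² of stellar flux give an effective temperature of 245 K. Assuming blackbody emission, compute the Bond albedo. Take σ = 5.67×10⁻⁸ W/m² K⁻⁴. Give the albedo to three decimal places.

0.637

Energy balance: S(1−α)/4 = σT⁴, so 1−α = 4σT⁴/S.
σT⁴ = 204.3 W/m², so 4σT⁴ = 817.2 W/m².
Hence α = 1 − 817.2/2250 = 0.6368.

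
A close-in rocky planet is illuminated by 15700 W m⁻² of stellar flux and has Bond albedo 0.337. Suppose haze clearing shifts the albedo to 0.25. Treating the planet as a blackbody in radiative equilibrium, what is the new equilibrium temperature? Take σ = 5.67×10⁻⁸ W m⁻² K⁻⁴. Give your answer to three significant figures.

T₂ = [S(1−α₂)/(4σ)]^(1/4) = [15700·0.75/(4σ)]^(1/4) = 477.3 K.

477 K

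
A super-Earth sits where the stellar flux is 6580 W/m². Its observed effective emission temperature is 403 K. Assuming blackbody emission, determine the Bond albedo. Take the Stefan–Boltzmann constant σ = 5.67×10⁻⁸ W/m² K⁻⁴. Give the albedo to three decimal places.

0.091

Rearranging the radiative balance, α = 1 − 4σT⁴/S.
σT⁴ = 1496 W/m², so 4σT⁴ = 5982 W/m².
1−α = 5982/6580 = 0.9092, so α = 0.0908.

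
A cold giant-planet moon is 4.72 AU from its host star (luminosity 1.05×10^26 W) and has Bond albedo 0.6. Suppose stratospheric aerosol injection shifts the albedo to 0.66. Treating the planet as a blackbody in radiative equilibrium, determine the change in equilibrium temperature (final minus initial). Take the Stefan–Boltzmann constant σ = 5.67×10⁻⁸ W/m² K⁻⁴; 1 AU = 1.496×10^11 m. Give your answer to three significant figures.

-2.94 K

d = 4.72 × 1.496×10^11 m = 7.061×10^11 m.
Flux at the orbit: S = L/(4πd²) = 1.05×10^26/(4π·(7.06×10^11)²) = 16.76 W/m².
Before: T₁ = [16.76·0.4/(4σ)]^(1/4) = 73.73 K.
With α = 0.66, T₂ = 70.80 K.
Change: 70.80 − 73.73 = -2.936 K.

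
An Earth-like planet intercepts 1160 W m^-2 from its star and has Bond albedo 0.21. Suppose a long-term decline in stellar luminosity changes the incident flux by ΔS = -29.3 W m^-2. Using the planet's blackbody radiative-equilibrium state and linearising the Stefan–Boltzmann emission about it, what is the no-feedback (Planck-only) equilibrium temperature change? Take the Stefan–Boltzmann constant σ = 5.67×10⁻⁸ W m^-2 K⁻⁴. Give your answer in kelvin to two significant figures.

-1.6 K

Unperturbed T_e = [1160·(1−0.21)/(4σ)]^¼ = 252.1 K.
Only a fraction (1−α) is absorbed and it's spread over 4πR², so ΔF = (1−α)ΔS/4 = -5.787 W m^-2.
Linearising σT⁴ gives d(σT⁴)/dT = 4σT_e³ = 3.635 W m^-2 per K.
ΔT₀ = ΔF/λ_P = -5.787/3.635 = -1.59 K.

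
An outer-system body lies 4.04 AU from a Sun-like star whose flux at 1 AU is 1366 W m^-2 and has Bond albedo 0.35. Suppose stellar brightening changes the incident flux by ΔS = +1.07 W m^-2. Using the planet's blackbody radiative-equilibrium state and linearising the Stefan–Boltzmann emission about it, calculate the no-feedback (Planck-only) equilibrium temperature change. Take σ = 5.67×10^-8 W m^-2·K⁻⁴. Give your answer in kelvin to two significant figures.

By the inverse-square law, S = 1366/4.04² = 83.69 W m^-2.
Reference equilibrium: T_e = [S(1−α)/(4σ)]^(1/4) = 124.4 K.
TOA radiative forcing: ΔF = (1−α)ΔS/4 = 0.65·(+1.07)/4 = 0.1739 W m^-2.
Planck response: λ_P = 4σT_e³ = 4·5.67×10⁻⁸·(124.4)³ = 0.4371 W m^-2/K.
ΔT₀ = ΔF/λ_P = 0.1739/0.4371 = 0.398 K.

0.40 K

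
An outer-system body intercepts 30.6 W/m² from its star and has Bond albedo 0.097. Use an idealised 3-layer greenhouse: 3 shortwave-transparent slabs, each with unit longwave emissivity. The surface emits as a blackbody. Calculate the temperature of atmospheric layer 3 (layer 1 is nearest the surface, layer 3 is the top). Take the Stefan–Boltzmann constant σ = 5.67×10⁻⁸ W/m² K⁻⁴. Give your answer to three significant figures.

105 K

Top-of-atmosphere balance: σT_e⁴ = S(1−α)/4 = 6.908 W/m² → T_e = 105.1 K.
The net upward flux σT_e⁴ is constant between every pair of levels, so T_k⁴ = (N+1−k)T_e⁴.
With k = 3: T_3 = (3+1−3)^¼·105.1 K = 105.1 K.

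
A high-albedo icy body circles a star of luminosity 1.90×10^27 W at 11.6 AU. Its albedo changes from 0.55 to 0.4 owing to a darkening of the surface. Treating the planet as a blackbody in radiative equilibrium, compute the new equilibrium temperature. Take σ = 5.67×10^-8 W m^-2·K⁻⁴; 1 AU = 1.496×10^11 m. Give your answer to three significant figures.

Orbital distance: d = 11.6 AU = 1.735×10^12 m.
Flux at the orbit: S = L/(4πd²) = 1.90×10^27/(4π·(1.74×10^12)²) = 50.21 W m^-2.
T₂ = [S(1−α₂)/(4σ)]^(1/4) = [50.21·0.6/(4σ)]^(1/4) = 107.4 K.

107 K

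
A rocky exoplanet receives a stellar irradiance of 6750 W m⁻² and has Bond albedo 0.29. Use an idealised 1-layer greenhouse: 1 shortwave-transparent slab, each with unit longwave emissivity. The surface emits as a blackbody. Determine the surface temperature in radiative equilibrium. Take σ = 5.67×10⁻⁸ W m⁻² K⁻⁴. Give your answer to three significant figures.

453 K

Top-of-atmosphere balance: σT_e⁴ = S(1−α)/4 = 1198 W m⁻² → T_e = 381.3 K.
Layer-by-layer balance gives σT_s⁴ = (N+1)σT_e⁴, so T_s = 2^¼·381.3 = 453.4 K.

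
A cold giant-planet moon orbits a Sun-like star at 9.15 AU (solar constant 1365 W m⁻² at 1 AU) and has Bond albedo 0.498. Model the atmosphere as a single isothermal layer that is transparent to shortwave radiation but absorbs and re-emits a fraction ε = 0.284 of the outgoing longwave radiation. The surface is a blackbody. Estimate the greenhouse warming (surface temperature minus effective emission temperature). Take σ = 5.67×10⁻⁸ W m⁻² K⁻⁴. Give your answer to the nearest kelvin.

3 K

By the inverse-square law, S = 1365/9.15² = 16.30 W m⁻².
At the top of the atmosphere, σT_e⁴ = S(1−α)/4 = 2.046 W m⁻², giving T_e = 77.51 K.
The surface balance (absorbed SW + ε·downward IR = σT_s⁴) with T_a⁴ = T_s⁴/2 reduces to T_s = T_e·[2/(2−ε)]^¼ = 80.53 K.
T_s − T_e = 80.53 − 77.51 = 3.025 K.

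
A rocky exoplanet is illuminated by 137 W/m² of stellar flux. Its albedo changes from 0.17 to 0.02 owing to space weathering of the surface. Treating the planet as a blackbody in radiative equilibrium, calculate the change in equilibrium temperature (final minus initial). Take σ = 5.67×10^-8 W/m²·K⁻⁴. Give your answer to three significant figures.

6.35 K

With α = 0.17, T₁ = 149.6 K.
With α = 0.02, T₂ = 156.0 K.
Change: 156.0 − 149.6 = 6.346 K.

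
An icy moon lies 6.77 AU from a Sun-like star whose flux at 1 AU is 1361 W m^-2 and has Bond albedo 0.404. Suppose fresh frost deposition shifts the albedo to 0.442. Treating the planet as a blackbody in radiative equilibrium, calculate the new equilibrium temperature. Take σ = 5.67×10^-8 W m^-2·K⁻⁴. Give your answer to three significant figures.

Irradiance scales as 1/d², so S = 1361 W m^-2 × (1/6.77)² = 29.69 W m^-2.
T₂ = [S(1−α₂)/(4σ)]^(1/4) = [29.69·0.558/(4σ)]^(1/4) = 92.45 K.

92.5 K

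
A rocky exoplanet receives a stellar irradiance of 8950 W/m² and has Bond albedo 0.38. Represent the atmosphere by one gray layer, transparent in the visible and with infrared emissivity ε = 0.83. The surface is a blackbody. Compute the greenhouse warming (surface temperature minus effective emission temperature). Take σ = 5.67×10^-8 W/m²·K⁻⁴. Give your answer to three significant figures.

56.7 K

At the top of the atmosphere, σT_e⁴ = S(1−α)/4 = 1387 W/m², giving T_e = 395.5 K.
Surface balance with a leaky layer gives σT_s⁴ = σT_e⁴·2/(2−ε), so T_s = T_e·[2/(2−0.83)]^(1/4) = 452.2 K.
Greenhouse warming: T_s − T_e = 56.73 K.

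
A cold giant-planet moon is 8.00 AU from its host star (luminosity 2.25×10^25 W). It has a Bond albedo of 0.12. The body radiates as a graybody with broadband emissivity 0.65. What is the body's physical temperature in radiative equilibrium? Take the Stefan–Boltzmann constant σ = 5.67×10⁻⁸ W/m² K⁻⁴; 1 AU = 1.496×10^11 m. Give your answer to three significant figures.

Orbital distance: d = 8.00 AU = 1.197×10^12 m.
S = L/(4πd²) = 1.250 W/m².
Absorbed flux (global mean): S(1−α)/4 = 1.250·0.88/4 = 0.2750 W/m².
Equating to εσT⁴ with ε = 0.65: T = (0.2750/0.65σ)^(1/4) = 52.27 K.

52.3 K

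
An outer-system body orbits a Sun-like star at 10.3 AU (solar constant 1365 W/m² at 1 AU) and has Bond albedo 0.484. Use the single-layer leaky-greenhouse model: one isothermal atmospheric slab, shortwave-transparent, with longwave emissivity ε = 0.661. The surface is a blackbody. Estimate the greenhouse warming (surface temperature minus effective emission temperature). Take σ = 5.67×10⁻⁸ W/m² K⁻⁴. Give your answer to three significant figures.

7.76 K

Irradiance scales as 1/d², so S = 1365 W/m² × (1/10.3)² = 12.87 W/m².
The planet radiates to space at T_e = [S(1−α)/(4σ)]^(1/4) = 73.56 K.
For a single slab of emissivity ε, T_s⁴ = 2T_e⁴/(2−ε); thus T_s = 73.56·(1.494)^(1/4) = 81.32 K.
Greenhouse warming: T_s − T_e = 7.761 K.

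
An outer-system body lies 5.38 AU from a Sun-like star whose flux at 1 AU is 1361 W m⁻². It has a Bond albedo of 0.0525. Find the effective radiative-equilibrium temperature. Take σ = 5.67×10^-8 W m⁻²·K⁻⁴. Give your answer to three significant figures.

By the inverse-square law, S = 1361/5.38² = 47.02 W m⁻².
Averaging over the sphere, the absorbed flux is S(1−α)/4 = 11.14 W m⁻².
Balancing against σT⁴: T = (11.14/5.67×10⁻⁸)^(1/4) = 118.4 K.

118 K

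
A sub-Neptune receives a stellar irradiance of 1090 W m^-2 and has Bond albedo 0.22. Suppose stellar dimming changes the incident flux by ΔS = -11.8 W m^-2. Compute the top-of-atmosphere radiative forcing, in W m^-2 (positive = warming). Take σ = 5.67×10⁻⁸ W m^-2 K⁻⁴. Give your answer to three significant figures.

-2.30 W m^-2

TOA radiative forcing: ΔF = (1−α)ΔS/4 = 0.78·(-11.8)/4 = -2.301 W m^-2.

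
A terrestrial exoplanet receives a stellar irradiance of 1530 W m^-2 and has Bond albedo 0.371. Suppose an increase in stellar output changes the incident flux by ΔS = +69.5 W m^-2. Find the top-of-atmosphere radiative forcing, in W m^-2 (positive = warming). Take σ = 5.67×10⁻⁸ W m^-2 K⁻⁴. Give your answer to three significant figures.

Only a fraction (1−α) is absorbed and it's spread over 4πR², so ΔF = (1−α)ΔS/4 = 10.93 W m^-2.

10.9 W m^-2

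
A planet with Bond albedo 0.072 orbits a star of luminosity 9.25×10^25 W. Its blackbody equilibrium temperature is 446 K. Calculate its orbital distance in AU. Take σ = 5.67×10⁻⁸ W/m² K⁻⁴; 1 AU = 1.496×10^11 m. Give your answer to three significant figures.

0.184 AU

Required flux: S = 4σT⁴/(1−α) = 9670 W/m².
S = L/(4πd²) → d = √(L/4πS) = √(9.25×10^25/(4π·9670)) = 2.759×10^10 m = 0.1844 AU.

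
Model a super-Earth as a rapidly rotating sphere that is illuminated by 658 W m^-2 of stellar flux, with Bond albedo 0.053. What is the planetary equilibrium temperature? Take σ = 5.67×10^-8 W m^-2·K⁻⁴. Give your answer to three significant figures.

Averaging over the sphere, the absorbed flux is S(1−α)/4 = 155.8 W m^-2.
In equilibrium σT⁴ equals this, so T = 228.9 K.

229 K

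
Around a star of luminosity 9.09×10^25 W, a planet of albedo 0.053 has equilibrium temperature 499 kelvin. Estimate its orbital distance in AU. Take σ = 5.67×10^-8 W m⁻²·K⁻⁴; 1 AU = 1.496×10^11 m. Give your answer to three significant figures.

0.148 AU

The flux needed for this T is 4σT⁴/(1−0.053) = 14850 W m⁻².
From L = 4πd²S, d = √(9.09×10^25/(4π·14850)) = 2.207×10^10 m = 0.1475 AU.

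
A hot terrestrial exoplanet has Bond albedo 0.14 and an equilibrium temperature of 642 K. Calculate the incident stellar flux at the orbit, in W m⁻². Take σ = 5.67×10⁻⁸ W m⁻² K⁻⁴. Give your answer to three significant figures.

Invert the energy balance for S: S = 4σT⁴/(1−α).
σT⁴ = 5.67×10⁻⁸·(642)⁴ = 9632 W m⁻².
So S = 4×9632/(1−0.14) = 44800 W m⁻².

44800 W m⁻²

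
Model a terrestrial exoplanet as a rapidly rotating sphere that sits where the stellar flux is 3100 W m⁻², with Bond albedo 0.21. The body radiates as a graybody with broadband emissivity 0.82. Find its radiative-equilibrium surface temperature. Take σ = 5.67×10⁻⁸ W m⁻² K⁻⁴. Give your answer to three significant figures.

339 kelvin

Averaging over the sphere, the absorbed flux is S(1−α)/4 = 612.2 W m⁻².
Radiative balance εσT⁴ = 612.2 gives T = [612.2/(0.82·σ)]^(1/4) = 338.8 K.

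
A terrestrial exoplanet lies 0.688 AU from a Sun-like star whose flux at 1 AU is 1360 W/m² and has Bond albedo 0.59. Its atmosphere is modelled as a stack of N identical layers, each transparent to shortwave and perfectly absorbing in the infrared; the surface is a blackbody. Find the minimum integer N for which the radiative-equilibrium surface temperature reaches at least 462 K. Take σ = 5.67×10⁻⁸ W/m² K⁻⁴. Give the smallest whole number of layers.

Irradiance scales as 1/d², so S = 1360 W/m² × (1/0.688)² = 2873 W/m².
OLR = S(1−α)/4 = 294.5 W/m²; the top layer radiates at T_e = 268.5 K.
Since T_s⁴ = (N+1)T_e⁴, we need N ≥ (T_s/T_e)⁴ − 1 = 7.771.
The minimum whole number is N = 8.

8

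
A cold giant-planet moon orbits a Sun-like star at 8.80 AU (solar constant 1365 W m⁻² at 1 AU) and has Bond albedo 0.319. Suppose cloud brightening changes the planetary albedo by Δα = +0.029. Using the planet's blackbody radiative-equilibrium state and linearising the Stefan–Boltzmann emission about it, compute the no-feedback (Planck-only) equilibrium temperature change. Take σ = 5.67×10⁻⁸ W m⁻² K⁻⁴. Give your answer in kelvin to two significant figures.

-0.91 K

Irradiance scales as 1/d², so S = 1365 W m⁻² × (1/8.80)² = 17.63 W m⁻².
Unperturbed T_e = [17.63·(1−0.319)/(4σ)]^¼ = 85.29 K.
ΔF = −(S/4)Δα = −(17.63/4)×(+0.029) = -0.1278 W m⁻².
Linearising σT⁴ gives d(σT⁴)/dT = 4σT_e³ = 0.1407 W m⁻² per K.
Hence the no-feedback warming is ΔF/(4σT_e³) = -0.908 K.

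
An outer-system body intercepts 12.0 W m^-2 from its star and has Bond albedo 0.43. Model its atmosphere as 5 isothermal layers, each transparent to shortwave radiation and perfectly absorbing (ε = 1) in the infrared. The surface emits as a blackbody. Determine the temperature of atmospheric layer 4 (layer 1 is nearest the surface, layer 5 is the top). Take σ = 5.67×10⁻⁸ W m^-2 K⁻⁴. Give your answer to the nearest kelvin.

88 K

The effective emission temperature is T_e = [S(1−α)/(4σ)]^¼ = 74.11 K.
In the N-layer model, layer k (counted from the surface) has T_k = (N+1−k)^(1/4)·T_e.
With k = 4: T_4 = (5+1−4)^¼·74.11 K = 88.13 K.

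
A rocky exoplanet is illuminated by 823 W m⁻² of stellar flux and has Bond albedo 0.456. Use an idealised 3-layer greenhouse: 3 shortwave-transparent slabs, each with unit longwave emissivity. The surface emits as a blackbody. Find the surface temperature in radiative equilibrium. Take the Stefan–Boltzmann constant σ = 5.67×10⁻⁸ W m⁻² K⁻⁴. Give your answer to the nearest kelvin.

298 K

OLR = S(1−α)/4 = 111.9 W m⁻²; the top layer radiates at T_e = 210.8 K.
For an N-layer opaque stack, T_s⁴ = (N+1)T_e⁴, hence T_s = (4)^(1/4)×210.8 K = 298.1 K.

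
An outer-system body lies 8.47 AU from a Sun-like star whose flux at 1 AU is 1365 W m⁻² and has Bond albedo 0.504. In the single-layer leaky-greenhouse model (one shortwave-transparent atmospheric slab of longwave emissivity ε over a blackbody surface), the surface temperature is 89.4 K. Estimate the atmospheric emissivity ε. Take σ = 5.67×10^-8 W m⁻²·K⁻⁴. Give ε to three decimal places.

0.697

Flux at the orbit: S = 1365/(8.47)² = 19.03 W m⁻².
TOA balance gives T_e = 80.32 K.
Since (2−ε)/2 = (T_e/T_s)⁴ = 0.6514, ε = 0.6972.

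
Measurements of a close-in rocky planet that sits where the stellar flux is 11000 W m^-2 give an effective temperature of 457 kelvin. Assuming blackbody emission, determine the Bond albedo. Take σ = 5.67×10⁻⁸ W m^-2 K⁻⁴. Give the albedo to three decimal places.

0.101

From σT⁴ = S(1−α)/4 we invert for α: 1−α = 4σT⁴/S.
4σT⁴ = 4·5.67×10⁻⁸·(457)⁴ = 9893 W m^-2.
Hence α = 1 − 9893/11000 = 0.1007.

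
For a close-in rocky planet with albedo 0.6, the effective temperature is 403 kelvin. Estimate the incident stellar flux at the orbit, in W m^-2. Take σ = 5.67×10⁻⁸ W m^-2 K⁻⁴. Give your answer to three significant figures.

Invert the energy balance for S: S = 4σT⁴/(1−α).
The emitted flux is σT⁴ = 1496 W m^-2.
So S = 4×1496/(1−0.6) = 14960 W m^-2.

15000 W m^-2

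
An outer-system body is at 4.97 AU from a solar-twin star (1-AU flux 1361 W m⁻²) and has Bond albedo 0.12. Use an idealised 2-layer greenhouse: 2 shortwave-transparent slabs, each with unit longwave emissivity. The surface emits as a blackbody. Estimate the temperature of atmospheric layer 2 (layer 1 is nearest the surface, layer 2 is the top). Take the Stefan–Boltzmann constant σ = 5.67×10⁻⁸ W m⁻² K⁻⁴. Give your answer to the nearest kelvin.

Flux at the orbit: S = 1361/(4.97)² = 55.10 W m⁻².
The effective emission temperature is T_e = [S(1−α)/(4σ)]^¼ = 120.9 K.
Each opaque layer satisfies 2T_j⁴ = T_{j−1}⁴ + T_{j+1}⁴, giving T_k⁴ = (N+1−k)T_e⁴.
With k = 2: T_2 = (2+1−2)^¼·120.9 K = 120.9 K.

121 K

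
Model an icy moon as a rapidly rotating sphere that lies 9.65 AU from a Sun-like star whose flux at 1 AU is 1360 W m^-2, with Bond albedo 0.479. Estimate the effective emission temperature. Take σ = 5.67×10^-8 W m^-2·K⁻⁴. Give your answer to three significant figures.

Irradiance scales as 1/d², so S = 1360 W m^-2 × (1/9.65)² = 14.60 W m^-2.
Absorbed flux (global mean): S(1−α)/4 = 14.60·0.521/4 = 1.902 W m^-2.
In equilibrium σT⁴ equals this, so T = 76.11 K.

76.1 K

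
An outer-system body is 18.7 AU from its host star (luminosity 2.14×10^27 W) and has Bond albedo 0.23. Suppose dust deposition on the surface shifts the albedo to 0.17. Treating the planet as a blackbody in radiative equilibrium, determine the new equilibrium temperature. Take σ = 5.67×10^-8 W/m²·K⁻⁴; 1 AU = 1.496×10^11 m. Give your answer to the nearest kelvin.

d = 18.7 × 1.496×10^11 m = 2.798×10^12 m.
Flux at the orbit: S = L/(4πd²) = 2.14×10^27/(4π·(2.80×10^12)²) = 21.76 W/m².
With the new albedo, S(1−α₂)/4 = 4.515 W/m², so T₂ = 94.47 K.

94 K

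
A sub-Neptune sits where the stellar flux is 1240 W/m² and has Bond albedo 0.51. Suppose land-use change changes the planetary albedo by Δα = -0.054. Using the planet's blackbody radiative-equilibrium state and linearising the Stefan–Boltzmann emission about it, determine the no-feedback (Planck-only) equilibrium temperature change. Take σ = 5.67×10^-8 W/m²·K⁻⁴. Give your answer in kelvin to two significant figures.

6.3 K

The baseline emission temperature is T_e = 227.5 K.
TOA radiative forcing: ΔF = −S·Δα/4 = −1240·(-0.054)/4 = 16.74 W/m².
Planck response: λ_P = 4σT_e³ = 4·5.67×10⁻⁸·(227.5)³ = 2.671 W/m²/K.
Hence the no-feedback warming is ΔF/(4σT_e³) = 6.27 K.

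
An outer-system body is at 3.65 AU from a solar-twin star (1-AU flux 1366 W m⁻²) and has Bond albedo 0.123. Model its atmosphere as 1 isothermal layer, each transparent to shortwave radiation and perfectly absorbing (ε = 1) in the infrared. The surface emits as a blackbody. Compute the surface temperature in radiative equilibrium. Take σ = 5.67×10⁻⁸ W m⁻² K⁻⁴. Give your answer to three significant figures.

By the inverse-square law, S = 1366/3.65² = 102.5 W m⁻².
Top-of-atmosphere balance: σT_e⁴ = S(1−α)/4 = 22.48 W m⁻² → T_e = 141.1 K.
With N = 1 opaque layers, T_s = (N+1)^(1/4)·T_e = 2^(1/4)·141.1 = 167.8 K.

168 K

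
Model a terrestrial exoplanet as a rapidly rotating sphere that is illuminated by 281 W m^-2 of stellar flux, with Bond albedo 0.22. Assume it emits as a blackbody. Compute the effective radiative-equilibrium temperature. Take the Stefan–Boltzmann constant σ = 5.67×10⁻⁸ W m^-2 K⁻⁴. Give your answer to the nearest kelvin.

176 K

The planet absorbs (1−α)S over its disc πR² and re-emits over 4πR², so the mean absorbed flux is (1−0.22)·281.0/4 = 54.80 W m^-2.
Set σT⁴ = 54.80 → T = (54.80/σ)^(1/4) = 176.3 K.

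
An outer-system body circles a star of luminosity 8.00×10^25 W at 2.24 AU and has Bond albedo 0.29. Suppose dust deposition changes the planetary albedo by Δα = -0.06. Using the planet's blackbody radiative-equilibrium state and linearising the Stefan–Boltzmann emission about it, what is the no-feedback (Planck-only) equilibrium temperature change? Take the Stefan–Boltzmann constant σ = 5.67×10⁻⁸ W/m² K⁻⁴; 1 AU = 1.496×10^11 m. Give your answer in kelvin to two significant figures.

Orbital distance: d = 2.24 AU = 3.351×10^11 m.
Spreading L over a sphere of radius d: S = 8.00×10^25/(4π·3.35×10^11²) = 56.69 W/m².
Reference equilibrium: T_e = [S(1−α)/(4σ)]^(1/4) = 115.4 K.
The change in absorbed flux is Δ[S(1−α)/4] = −SΔα/4 = 0.8504 W/m².
Linearising σT⁴ gives d(σT⁴)/dT = 4σT_e³ = 0.3487 W/m² per K.
Hence the no-feedback warming is ΔF/(4σT_e³) = 2.44 K.

2.4 kelvin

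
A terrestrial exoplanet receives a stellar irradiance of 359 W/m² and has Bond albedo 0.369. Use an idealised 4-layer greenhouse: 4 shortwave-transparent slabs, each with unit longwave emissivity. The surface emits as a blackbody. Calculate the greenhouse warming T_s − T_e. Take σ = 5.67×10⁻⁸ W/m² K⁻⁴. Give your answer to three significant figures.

88.1 K

OLR = S(1−α)/4 = 56.63 W/m²; the top layer radiates at T_e = 177.8 K.
T_s = (N+1)^(1/4)·T_e = 265.8 K.
So the greenhouse effect raises the surface by 265.8 − 177.8 = 88.06 K.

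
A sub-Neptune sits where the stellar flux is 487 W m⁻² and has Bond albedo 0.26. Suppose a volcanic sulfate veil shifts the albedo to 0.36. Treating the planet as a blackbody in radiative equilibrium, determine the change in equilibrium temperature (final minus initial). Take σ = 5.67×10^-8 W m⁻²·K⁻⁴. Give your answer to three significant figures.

-7.12 K

With α = 0.26, T₁ = 199.7 K.
Final:   T₂ = [S(1−0.36)/(4σ)]^(1/4) = 192.5 K.
ΔT = T₂ − T₁ = -7.117 K.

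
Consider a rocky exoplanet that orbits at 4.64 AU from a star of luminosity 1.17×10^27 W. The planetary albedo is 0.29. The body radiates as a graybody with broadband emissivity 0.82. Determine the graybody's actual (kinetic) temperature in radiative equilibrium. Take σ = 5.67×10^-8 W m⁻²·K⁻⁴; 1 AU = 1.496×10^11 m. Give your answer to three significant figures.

165 kelvin

d = 4.64 × 1.496×10^11 m = 6.941×10^11 m.
Flux at the orbit: S = L/(4πd²) = 1.17×10^27/(4π·(6.94×10^11)²) = 193.2 W m⁻².
Averaging over the sphere, the absorbed flux is S(1−α)/4 = 34.30 W m⁻².
Equating to εσT⁴ with ε = 0.82: T = (34.30/0.82σ)^(1/4) = 164.8 K.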